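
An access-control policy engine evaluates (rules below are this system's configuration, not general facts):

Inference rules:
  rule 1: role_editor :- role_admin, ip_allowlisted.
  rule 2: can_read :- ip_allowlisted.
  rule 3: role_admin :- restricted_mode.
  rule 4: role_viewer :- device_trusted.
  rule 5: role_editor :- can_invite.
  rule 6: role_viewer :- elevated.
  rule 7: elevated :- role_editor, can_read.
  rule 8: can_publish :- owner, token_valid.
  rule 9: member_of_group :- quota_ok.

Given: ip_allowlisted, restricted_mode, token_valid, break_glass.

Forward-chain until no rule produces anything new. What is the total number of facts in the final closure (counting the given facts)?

Round 1: rule 2 [can_read :- ip_allowlisted.]; rule 3 [role_admin :- restricted_mode.]. Adds can_read, role_admin.
Round 2: rule 1 [role_editor :- role_admin, ip_allowlisted.]. Adds role_editor.
Round 3: rule 7 [elevated :- role_editor, can_read.]. Adds elevated.
Round 4: rule 6 [role_viewer :- elevated.]. Adds role_viewer.
Closure: {break_glass, can_read, elevated, ip_allowlisted, restricted_mode, role_admin, role_editor, role_viewer, token_valid} — 9 facts.

9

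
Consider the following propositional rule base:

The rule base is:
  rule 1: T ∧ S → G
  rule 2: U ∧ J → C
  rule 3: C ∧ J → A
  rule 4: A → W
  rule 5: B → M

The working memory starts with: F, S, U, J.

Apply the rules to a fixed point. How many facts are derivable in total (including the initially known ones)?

7

Round 1: rule 2 [U ∧ J → C]. Adds C.
Round 2: rule 3 [C ∧ J → A]. Adds A.
Round 3: rule 4 [A → W]. Adds W.
Closure: {A, C, F, J, S, U, W} — 7 facts.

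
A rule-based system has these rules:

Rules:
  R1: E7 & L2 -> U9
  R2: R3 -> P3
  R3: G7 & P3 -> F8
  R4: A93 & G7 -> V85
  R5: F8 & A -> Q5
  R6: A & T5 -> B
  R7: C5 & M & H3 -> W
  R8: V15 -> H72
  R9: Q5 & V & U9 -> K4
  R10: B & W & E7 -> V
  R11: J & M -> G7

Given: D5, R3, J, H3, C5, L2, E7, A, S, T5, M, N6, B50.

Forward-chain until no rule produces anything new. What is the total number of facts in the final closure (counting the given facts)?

Round 1: R1 [E7 & L2 -> U9]; R2 [R3 -> P3]; R6 [A & T5 -> B]; R7 [C5 & M & H3 -> W]; R11 [J & M -> G7]. New: U9, P3, B, W, G7.
Round 2: R3 [G7 & P3 -> F8]; R10 [B & W & E7 -> V]. New: F8, V.
Round 3: R5 [F8 & A -> Q5]. New: Q5.
Round 4: R9 [Q5 & V & U9 -> K4]. New: K4.
Closure: {A, B, B50, C5, D5, E7, F8, G7, H3, J, K4, L2, M, N6, P3, Q5, R3, S, T5, U9, V, W} — 22 facts.

22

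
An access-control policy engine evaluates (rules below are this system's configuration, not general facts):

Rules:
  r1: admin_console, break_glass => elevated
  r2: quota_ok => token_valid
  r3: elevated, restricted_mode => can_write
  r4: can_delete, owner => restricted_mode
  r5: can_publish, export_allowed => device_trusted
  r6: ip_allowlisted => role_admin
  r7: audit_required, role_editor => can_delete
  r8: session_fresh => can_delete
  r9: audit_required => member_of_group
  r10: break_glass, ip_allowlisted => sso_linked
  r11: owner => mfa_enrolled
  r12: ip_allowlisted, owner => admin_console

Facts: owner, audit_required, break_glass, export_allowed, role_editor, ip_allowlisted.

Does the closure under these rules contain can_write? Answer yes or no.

yes

Round 1: r6 [ip_allowlisted => role_admin]; r7 [audit_required, role_editor => can_delete]; r9 [audit_required => member_of_group]; r10 [break_glass, ip_allowlisted => sso_linked]; r11 [owner => mfa_enrolled]; r12 [ip_allowlisted, owner => admin_console]. Adds role_admin, can_delete, member_of_group, sso_linked, mfa_enrolled, admin_console.
Round 2: r1 [admin_console, break_glass => elevated]; r4 [can_delete, owner => restricted_mode]. Adds elevated, restricted_mode.
Round 3: r3 [elevated, restricted_mode => can_write]. Adds can_write.
can_write appears in round 3, so it is derivable.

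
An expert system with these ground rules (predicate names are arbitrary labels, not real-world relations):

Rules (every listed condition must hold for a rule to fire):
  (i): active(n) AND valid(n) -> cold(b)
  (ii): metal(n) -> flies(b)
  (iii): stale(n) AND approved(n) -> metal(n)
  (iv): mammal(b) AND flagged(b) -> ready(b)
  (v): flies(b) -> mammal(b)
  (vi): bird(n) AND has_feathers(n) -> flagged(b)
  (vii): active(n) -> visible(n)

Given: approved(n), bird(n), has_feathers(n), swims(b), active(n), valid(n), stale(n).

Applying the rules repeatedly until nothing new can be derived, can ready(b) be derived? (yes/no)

Round 1 fires (i), (iii), (vi), (vii), giving cold(b), metal(n), flagged(b), visible(n).
Round 2 fires (ii), giving flies(b).
Round 3 fires (v), giving mammal(b).
Round 4 fires (iv), giving ready(b).
ready(b) appears in round 4, so it is derivable.

yes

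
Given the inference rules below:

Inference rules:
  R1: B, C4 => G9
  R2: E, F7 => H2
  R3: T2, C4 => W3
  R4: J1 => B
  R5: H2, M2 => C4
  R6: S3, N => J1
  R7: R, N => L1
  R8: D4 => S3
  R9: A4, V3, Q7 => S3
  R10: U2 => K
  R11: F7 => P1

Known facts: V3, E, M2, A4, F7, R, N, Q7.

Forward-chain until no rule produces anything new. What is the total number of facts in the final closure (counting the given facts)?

Round 1 — R2, R7, R9, R11, derive H2, L1, S3, P1.
Round 2 — R5, R6, derive C4, J1.
Round 3 — R4, derive B.
Round 4 — R1, derive G9.
Closure: {A4, B, C4, E, F7, G9, H2, J1, L1, M2, N, P1, Q7, R, S3, V3} — 16 facts.

16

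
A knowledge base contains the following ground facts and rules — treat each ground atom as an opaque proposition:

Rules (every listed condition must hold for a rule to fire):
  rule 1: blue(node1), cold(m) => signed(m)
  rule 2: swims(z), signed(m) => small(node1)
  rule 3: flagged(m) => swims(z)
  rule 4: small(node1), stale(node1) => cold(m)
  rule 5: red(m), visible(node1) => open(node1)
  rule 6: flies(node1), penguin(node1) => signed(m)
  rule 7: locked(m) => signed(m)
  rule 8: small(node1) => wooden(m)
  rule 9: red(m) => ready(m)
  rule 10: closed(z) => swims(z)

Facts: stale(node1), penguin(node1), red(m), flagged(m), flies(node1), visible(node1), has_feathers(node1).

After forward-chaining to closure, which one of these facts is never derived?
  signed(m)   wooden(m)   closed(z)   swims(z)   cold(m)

closed(z)

Round 1 — rule 3, rule 5, rule 6, rule 9, derive swims(z), open(node1), signed(m), ready(m).
Round 2 — rule 2, derive small(node1).
Round 3 — rule 4, rule 8, derive cold(m), wooden(m).
Derived: swims(z) (round 1), cold(m) (round 3), wooden(m) (round 3), signed(m) (round 1). closed(z) never appears in any round.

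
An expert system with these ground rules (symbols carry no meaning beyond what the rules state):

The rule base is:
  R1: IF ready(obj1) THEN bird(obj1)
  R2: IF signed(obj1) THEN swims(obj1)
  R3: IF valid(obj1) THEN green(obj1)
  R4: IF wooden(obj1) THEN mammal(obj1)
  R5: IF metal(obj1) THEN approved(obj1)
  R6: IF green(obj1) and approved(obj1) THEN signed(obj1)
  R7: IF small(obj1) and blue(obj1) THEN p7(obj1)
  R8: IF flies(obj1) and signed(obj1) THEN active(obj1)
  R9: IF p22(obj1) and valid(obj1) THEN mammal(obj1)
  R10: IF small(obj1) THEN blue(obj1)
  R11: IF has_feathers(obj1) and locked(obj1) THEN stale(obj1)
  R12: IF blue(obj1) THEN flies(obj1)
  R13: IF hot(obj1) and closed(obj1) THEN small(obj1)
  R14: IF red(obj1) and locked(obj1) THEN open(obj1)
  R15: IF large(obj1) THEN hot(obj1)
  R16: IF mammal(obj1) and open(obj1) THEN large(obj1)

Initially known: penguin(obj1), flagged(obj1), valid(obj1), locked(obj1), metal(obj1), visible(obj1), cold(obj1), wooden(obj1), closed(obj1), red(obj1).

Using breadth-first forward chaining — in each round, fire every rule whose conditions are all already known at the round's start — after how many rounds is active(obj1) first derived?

7

Round 1 — R3, R4, R5, R14, derive green(obj1), mammal(obj1), approved(obj1), open(obj1).
Round 2 — R6, R16, derive signed(obj1), large(obj1).
Round 3 — R2, R15, derive swims(obj1), hot(obj1).
Round 4 — R13, derive small(obj1).
Round 5 — R10, derive blue(obj1).
Round 6 — R7, R12, derive p7(obj1), flies(obj1).
Round 7 — R8, derive active(obj1).
active(obj1) first appears in round 7.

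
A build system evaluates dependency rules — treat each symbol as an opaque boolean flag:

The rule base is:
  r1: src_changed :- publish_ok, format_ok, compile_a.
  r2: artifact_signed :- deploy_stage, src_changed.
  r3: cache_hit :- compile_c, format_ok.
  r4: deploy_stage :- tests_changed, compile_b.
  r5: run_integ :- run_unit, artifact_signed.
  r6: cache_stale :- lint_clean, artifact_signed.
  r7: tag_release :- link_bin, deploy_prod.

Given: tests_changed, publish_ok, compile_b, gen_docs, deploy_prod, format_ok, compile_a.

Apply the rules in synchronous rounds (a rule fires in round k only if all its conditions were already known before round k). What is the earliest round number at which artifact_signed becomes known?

Round 1: r1 [src_changed :- publish_ok, format_ok, compile_a.]; r4 [deploy_stage :- tests_changed, compile_b.]. Adds src_changed, deploy_stage.
Round 2: r2 [artifact_signed :- deploy_stage, src_changed.]. Adds artifact_signed.
artifact_signed first appears in round 2.

2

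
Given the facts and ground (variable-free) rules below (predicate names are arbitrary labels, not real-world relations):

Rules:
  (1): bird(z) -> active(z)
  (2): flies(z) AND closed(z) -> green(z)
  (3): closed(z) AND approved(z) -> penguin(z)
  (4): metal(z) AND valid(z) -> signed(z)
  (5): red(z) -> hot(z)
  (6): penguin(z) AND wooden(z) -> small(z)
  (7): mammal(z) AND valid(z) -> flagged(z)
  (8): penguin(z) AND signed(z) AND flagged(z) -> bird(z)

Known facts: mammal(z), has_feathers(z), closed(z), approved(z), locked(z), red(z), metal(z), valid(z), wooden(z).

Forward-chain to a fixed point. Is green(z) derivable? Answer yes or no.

no

Round 1 fires (3), (4), (5), (7), giving penguin(z), signed(z), hot(z), flagged(z).
Round 2 fires (6), (8), giving small(z), bird(z).
Round 3 fires (1), giving active(z).
Fixed point reached. green(z) is concluded only by (2); (2) needs flies(z) (never derived).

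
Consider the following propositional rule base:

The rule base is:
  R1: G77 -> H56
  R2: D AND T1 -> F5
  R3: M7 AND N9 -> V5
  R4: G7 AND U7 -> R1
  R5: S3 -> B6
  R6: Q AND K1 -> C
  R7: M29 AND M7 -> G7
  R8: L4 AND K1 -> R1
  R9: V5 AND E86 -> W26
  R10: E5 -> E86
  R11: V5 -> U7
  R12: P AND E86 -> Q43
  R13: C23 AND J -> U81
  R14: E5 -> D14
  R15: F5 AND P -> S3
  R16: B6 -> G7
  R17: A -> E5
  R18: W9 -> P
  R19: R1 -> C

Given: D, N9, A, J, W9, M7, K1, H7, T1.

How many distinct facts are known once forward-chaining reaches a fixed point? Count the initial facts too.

[1] R2 [D AND T1 -> F5]; R3 [M7 AND N9 -> V5]; R17 [A -> E5]; R18 [W9 -> P]. ⇒ new: F5, V5, E5, P.
[2] R10 [E5 -> E86]; R11 [V5 -> U7]; R14 [E5 -> D14]; R15 [F5 AND P -> S3]. ⇒ new: E86, U7, D14, S3.
[3] R5 [S3 -> B6]; R9 [V5 AND E86 -> W26]; R12 [P AND E86 -> Q43]. ⇒ new: B6, W26, Q43.
[4] R16 [B6 -> G7]. ⇒ new: G7.
[5] R4 [G7 AND U7 -> R1]. ⇒ new: R1.
[6] R19 [R1 -> C]. ⇒ new: C.
Closure: {A, B6, C, D, D14, E5, E86, F5, G7, H7, J, K1, M7, N9, P, Q43, R1, S3, T1, U7, V5, W26, W9} — 23 facts.

23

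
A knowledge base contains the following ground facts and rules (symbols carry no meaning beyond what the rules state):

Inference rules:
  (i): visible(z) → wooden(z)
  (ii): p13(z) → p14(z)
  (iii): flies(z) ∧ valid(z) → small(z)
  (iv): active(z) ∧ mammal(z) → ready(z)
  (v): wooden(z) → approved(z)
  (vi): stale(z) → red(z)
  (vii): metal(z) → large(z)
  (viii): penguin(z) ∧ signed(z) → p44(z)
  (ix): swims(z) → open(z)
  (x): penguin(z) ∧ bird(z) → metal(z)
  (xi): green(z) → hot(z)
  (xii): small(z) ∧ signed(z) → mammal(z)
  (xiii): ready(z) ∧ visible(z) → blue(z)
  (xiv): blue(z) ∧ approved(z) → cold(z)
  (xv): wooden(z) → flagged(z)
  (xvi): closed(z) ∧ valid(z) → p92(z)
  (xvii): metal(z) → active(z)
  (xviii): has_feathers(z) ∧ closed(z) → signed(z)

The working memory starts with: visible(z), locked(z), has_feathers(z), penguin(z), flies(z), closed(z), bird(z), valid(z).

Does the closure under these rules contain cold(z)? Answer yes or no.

yes

Round 1: (i) [visible(z) → wooden(z)]; (iii) [flies(z) ∧ valid(z) → small(z)]; (x) [penguin(z) ∧ bird(z) → metal(z)]; (xvi) [closed(z) ∧ valid(z) → p92(z)]; (xviii) [has_feathers(z) ∧ closed(z) → signed(z)]. New: wooden(z), small(z), metal(z), p92(z), signed(z).
Round 2: (v) [wooden(z) → approved(z)]; (vii) [metal(z) → large(z)]; (viii) [penguin(z) ∧ signed(z) → p44(z)]; (xii) [small(z) ∧ signed(z) → mammal(z)]; (xv) [wooden(z) → flagged(z)]; (xvii) [metal(z) → active(z)]. New: approved(z), large(z), p44(z), mammal(z), flagged(z), active(z).
Round 3: (iv) [active(z) ∧ mammal(z) → ready(z)]. New: ready(z).
Round 4: (xiii) [ready(z) ∧ visible(z) → blue(z)]. New: blue(z).
Round 5: (xiv) [blue(z) ∧ approved(z) → cold(z)]. New: cold(z).
cold(z) appears in round 5, so it is derivable.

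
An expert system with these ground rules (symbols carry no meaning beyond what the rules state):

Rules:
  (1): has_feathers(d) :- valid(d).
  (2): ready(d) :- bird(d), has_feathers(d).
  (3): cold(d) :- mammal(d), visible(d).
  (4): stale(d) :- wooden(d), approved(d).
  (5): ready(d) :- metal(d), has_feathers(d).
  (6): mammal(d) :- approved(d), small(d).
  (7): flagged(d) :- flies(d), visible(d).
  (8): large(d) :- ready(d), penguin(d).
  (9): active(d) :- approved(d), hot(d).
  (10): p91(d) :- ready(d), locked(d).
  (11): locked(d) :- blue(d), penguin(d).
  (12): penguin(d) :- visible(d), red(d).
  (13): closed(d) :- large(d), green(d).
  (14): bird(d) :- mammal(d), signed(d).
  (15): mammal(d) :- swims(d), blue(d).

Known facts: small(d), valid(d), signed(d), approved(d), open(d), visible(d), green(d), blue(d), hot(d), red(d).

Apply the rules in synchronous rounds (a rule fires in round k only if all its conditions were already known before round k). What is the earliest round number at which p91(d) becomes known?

4

Round 1 fires (1), (6), (9), (12), giving has_feathers(d), mammal(d), active(d), penguin(d).
Round 2 fires (3), (11), (14), giving cold(d), locked(d), bird(d).
Round 3 fires (2), giving ready(d).
Round 4 fires (8), (10), giving large(d), p91(d).
p91(d) first appears in round 4.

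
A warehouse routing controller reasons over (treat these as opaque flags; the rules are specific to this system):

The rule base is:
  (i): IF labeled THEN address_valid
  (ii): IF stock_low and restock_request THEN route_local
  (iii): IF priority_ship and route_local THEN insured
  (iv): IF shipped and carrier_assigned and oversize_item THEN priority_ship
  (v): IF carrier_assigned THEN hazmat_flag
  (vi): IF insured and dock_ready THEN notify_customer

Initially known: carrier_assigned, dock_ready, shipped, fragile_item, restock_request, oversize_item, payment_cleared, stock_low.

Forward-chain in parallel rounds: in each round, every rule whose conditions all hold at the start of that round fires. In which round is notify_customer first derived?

Round 1 fires (ii), (iv), (v), giving route_local, priority_ship, hazmat_flag.
Round 2 fires (iii), giving insured.
Round 3 fires (vi), giving notify_customer.
notify_customer first appears in round 3.

3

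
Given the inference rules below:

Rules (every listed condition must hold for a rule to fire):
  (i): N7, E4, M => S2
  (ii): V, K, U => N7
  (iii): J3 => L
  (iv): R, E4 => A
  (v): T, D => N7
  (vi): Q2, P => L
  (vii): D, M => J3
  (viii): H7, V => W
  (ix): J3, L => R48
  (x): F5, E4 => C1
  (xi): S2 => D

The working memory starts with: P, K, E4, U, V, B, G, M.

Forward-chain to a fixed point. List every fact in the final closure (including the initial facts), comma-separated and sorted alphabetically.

Round 1: (ii) [V, K, U => N7]. New: N7.
Round 2: (i) [N7, E4, M => S2]. New: S2.
Round 3: (xi) [S2 => D]. New: D.
Round 4: (vii) [D, M => J3]. New: J3.
Round 5: (iii) [J3 => L]. New: L.
Round 6: (ix) [J3, L => R48]. New: R48.

B, D, E4, G, J3, K, L, M, N7, P, R48, S2, U, V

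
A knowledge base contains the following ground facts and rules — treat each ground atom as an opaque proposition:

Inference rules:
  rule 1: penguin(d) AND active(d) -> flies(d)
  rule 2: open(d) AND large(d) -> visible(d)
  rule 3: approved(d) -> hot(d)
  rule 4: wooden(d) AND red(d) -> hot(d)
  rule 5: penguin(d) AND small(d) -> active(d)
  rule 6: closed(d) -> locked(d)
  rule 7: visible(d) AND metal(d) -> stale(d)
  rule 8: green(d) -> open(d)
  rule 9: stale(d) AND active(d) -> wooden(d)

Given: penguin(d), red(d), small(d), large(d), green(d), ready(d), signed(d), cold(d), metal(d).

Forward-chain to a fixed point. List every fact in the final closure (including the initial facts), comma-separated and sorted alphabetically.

Round 1: rule 5 [penguin(d) AND small(d) -> active(d)]; rule 8 [green(d) -> open(d)]. New: active(d), open(d).
Round 2: rule 1 [penguin(d) AND active(d) -> flies(d)]; rule 2 [open(d) AND large(d) -> visible(d)]. New: flies(d), visible(d).
Round 3: rule 7 [visible(d) AND metal(d) -> stale(d)]. New: stale(d).
Round 4: rule 9 [stale(d) AND active(d) -> wooden(d)]. New: wooden(d).
Round 5: rule 4 [wooden(d) AND red(d) -> hot(d)]. New: hot(d).

active(d), cold(d), flies(d), green(d), hot(d), large(d), metal(d), open(d), penguin(d), ready(d), red(d), signed(d), small(d), stale(d), visible(d), wooden(d)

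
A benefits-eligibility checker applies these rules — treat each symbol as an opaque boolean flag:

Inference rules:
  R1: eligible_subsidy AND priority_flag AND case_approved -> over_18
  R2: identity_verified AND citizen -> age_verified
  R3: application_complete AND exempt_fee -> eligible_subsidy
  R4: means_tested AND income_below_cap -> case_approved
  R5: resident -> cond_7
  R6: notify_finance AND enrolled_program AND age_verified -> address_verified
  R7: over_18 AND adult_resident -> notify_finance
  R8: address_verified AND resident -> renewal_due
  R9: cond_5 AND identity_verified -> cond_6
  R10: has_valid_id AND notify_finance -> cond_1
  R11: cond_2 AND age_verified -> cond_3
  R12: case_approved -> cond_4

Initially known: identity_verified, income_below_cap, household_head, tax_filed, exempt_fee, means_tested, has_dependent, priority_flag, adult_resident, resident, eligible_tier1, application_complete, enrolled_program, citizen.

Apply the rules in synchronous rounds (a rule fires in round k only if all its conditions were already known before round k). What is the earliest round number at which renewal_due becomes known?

Round 1: R2 [identity_verified AND citizen -> age_verified]; R3 [application_complete AND exempt_fee -> eligible_subsidy]; R4 [means_tested AND income_below_cap -> case_approved]; R5 [resident -> cond_7]. Adds age_verified, eligible_subsidy, case_approved, cond_7.
Round 2: R1 [eligible_subsidy AND priority_flag AND case_approved -> over_18]; R12 [case_approved -> cond_4]. Adds over_18, cond_4.
Round 3: R7 [over_18 AND adult_resident -> notify_finance]. Adds notify_finance.
Round 4: R6 [notify_finance AND enrolled_program AND age_verified -> address_verified]. Adds address_verified.
Round 5: R8 [address_verified AND resident -> renewal_due]. Adds renewal_due.
renewal_due first appears in round 5.

5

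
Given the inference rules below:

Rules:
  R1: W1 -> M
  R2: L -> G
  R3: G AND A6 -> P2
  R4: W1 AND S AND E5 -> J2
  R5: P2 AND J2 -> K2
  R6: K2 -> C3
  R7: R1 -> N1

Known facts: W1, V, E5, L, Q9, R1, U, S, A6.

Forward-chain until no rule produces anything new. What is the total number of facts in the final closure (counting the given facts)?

[1] R1 [W1 -> M]; R2 [L -> G]; R4 [W1 AND S AND E5 -> J2]; R7 [R1 -> N1]. ⇒ new: M, G, J2, N1.
[2] R3 [G AND A6 -> P2]. ⇒ new: P2.
[3] R5 [P2 AND J2 -> K2]. ⇒ new: K2.
[4] R6 [K2 -> C3]. ⇒ new: C3.
Closure: {A6, C3, E5, G, J2, K2, L, M, N1, P2, Q9, R1, S, U, V, W1} — 16 facts.

16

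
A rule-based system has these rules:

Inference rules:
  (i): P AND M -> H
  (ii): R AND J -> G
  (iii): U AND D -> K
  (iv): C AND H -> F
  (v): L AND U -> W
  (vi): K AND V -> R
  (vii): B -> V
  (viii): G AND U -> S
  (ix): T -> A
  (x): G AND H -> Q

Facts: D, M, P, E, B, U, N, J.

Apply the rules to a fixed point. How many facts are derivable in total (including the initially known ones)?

Round 1 — (i), (iii), (vii), derive H, K, V.
Round 2 — (vi), derive R.
Round 3 — (ii), derive G.
Round 4 — (viii), (x), derive S, Q.
Closure: {B, D, E, G, H, J, K, M, N, P, Q, R, S, U, V} — 15 facts.

15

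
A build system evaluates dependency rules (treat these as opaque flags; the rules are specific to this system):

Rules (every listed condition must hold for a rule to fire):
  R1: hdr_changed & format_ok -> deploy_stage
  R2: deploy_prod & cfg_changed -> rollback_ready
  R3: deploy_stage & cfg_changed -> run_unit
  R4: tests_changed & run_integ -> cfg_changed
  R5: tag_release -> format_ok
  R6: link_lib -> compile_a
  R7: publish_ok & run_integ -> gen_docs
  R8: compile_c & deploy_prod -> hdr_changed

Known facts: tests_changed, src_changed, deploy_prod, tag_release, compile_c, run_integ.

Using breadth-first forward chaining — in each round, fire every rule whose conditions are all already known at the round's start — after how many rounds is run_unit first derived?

3

Round 1: R4 [tests_changed & run_integ -> cfg_changed]; R5 [tag_release -> format_ok]; R8 [compile_c & deploy_prod -> hdr_changed]. Adds cfg_changed, format_ok, hdr_changed.
Round 2: R1 [hdr_changed & format_ok -> deploy_stage]; R2 [deploy_prod & cfg_changed -> rollback_ready]. Adds deploy_stage, rollback_ready.
Round 3: R3 [deploy_stage & cfg_changed -> run_unit]. Adds run_unit.
run_unit first appears in round 3.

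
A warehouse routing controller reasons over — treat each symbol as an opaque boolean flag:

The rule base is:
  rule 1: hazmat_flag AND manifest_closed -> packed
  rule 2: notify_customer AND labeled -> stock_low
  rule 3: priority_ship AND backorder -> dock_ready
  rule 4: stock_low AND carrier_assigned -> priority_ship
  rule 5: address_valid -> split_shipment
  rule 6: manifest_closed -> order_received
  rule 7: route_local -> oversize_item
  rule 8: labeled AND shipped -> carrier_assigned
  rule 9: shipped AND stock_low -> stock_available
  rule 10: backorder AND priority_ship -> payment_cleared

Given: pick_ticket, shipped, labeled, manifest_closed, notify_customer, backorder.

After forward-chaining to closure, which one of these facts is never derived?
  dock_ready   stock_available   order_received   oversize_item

Round 1 — rule 2, rule 6, rule 8, derive stock_low, order_received, carrier_assigned.
Round 2 — rule 4, rule 9, derive priority_ship, stock_available.
Round 3 — rule 3, rule 10, derive dock_ready, payment_cleared.
Derived: stock_available (round 2), order_received (round 1), dock_ready (round 3). oversize_item never appears in any round.

oversize_item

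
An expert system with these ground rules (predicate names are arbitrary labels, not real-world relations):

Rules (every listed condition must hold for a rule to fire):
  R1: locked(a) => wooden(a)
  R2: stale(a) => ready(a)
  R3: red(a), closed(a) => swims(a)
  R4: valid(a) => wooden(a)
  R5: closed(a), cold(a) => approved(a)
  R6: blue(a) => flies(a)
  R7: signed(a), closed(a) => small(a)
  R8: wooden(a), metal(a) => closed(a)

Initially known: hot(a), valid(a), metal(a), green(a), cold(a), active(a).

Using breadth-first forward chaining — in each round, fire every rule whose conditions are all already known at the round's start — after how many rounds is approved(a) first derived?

Round 1: R4 [valid(a) => wooden(a)]. Adds wooden(a).
Round 2: R8 [wooden(a), metal(a) => closed(a)]. Adds closed(a).
Round 3: R5 [closed(a), cold(a) => approved(a)]. Adds approved(a).
approved(a) first appears in round 3.

3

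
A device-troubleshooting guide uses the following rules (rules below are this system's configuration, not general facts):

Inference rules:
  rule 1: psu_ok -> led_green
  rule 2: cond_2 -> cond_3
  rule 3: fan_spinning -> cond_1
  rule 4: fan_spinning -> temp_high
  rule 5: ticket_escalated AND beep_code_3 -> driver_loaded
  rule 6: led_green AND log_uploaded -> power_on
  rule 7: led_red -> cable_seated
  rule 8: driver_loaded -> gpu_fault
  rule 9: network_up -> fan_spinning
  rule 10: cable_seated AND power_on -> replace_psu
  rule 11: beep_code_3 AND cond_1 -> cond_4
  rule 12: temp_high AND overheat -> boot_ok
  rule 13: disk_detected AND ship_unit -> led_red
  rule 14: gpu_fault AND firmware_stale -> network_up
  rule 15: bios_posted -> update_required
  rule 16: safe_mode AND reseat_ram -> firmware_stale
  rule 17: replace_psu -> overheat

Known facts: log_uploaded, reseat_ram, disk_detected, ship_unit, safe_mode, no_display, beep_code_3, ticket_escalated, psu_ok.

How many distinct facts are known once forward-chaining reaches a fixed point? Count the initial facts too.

24

Round 1 fires rule 1, rule 5, rule 13, rule 16, giving led_green, driver_loaded, led_red, firmware_stale.
Round 2 fires rule 6, rule 7, rule 8, giving power_on, cable_seated, gpu_fault.
Round 3 fires rule 10, rule 14, giving replace_psu, network_up.
Round 4 fires rule 9, rule 17, giving fan_spinning, overheat.
Round 5 fires rule 3, rule 4, giving cond_1, temp_high.
Round 6 fires rule 11, rule 12, giving cond_4, boot_ok.
Closure: {beep_code_3, boot_ok, cable_seated, cond_1, cond_4, disk_detected, driver_loaded, fan_spinning, firmware_stale, gpu_fault, led_green, led_red, log_uploaded, network_up, no_display, overheat, power_on, psu_ok, replace_psu, reseat_ram, safe_mode, ship_unit, temp_high, ticket_escalated} — 24 facts.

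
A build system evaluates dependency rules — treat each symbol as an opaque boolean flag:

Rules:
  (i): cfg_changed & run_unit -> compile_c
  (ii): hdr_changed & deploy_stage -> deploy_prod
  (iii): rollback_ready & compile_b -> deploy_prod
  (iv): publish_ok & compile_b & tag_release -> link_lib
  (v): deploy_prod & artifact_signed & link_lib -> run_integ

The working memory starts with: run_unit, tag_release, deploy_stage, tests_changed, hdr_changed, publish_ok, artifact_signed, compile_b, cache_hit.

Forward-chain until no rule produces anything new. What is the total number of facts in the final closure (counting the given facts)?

12

Round 1 — (ii), (iv), derive deploy_prod, link_lib.
Round 2 — (v), derive run_integ.
Closure: {artifact_signed, cache_hit, compile_b, deploy_prod, deploy_stage, hdr_changed, link_lib, publish_ok, run_integ, run_unit, tag_release, tests_changed} — 12 facts.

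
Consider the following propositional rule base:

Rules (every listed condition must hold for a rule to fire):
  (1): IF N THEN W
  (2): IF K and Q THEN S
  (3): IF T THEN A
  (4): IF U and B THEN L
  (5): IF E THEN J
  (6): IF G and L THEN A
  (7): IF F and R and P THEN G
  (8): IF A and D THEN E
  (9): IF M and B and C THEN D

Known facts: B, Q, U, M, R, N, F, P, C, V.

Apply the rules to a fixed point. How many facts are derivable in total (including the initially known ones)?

17

Round 1: (1) [IF N THEN W]; (4) [IF U and B THEN L]; (7) [IF F and R and P THEN G]; (9) [IF M and B and C THEN D]. Adds W, L, G, D.
Round 2: (6) [IF G and L THEN A]. Adds A.
Round 3: (8) [IF A and D THEN E]. Adds E.
Round 4: (5) [IF E THEN J]. Adds J.
Closure: {A, B, C, D, E, F, G, J, L, M, N, P, Q, R, U, V, W} — 17 facts.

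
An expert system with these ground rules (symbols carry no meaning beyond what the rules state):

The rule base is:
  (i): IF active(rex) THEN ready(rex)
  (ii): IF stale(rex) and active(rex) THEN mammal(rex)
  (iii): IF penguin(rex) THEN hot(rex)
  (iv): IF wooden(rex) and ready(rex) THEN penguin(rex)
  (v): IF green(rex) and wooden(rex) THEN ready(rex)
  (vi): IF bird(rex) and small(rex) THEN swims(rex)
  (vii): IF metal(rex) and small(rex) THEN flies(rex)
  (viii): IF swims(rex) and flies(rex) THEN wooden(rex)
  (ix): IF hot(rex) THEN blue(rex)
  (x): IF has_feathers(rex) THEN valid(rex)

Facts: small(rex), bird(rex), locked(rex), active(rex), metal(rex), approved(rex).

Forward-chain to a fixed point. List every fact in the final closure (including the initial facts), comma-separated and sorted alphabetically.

Round 1 — (i), (vi), (vii), derive ready(rex), swims(rex), flies(rex).
Round 2 — (viii), derive wooden(rex).
Round 3 — (iv), derive penguin(rex).
Round 4 — (iii), derive hot(rex).
Round 5 — (ix), derive blue(rex).

active(rex), approved(rex), bird(rex), blue(rex), flies(rex), hot(rex), locked(rex), metal(rex), penguin(rex), ready(rex), small(rex), swims(rex), wooden(rex)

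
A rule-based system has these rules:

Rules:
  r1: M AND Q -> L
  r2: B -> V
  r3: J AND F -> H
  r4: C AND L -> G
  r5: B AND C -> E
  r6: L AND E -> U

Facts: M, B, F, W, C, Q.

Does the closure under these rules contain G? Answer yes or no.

Round 1: r1 [M AND Q -> L]; r2 [B -> V]; r5 [B AND C -> E]. Adds L, V, E.
Round 2: r4 [C AND L -> G]; r6 [L AND E -> U]. Adds G, U.
G appears in round 2, so it is derivable.

yes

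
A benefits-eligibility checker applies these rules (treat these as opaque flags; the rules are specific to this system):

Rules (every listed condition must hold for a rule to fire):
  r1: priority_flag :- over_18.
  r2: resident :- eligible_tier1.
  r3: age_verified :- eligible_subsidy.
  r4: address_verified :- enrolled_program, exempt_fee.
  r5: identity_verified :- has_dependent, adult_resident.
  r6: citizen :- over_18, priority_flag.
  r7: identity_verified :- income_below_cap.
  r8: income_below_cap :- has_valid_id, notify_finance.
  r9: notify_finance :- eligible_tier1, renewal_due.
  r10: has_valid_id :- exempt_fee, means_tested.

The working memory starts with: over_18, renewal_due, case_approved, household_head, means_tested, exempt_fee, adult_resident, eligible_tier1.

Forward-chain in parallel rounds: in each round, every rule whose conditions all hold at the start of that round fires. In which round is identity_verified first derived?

[1] r1 [priority_flag :- over_18.]; r2 [resident :- eligible_tier1.]; r9 [notify_finance :- eligible_tier1, renewal_due.]; r10 [has_valid_id :- exempt_fee, means_tested.]. ⇒ new: priority_flag, resident, notify_finance, has_valid_id.
[2] r6 [citizen :- over_18, priority_flag.]; r8 [income_below_cap :- has_valid_id, notify_finance.]. ⇒ new: citizen, income_below_cap.
[3] r7 [identity_verified :- income_below_cap.]. ⇒ new: identity_verified.
identity_verified first appears in round 3.

3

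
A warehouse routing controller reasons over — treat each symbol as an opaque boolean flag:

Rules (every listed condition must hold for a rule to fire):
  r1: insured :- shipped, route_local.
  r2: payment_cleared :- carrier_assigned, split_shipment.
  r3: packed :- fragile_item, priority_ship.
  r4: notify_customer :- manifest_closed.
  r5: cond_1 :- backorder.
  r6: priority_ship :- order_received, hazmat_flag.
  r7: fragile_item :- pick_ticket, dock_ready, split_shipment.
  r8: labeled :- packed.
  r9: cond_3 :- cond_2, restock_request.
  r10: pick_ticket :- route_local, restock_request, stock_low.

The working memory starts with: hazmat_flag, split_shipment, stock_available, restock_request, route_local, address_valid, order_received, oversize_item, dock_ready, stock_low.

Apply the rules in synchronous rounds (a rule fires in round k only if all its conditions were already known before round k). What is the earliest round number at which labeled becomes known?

4

Round 1 fires r6, r10, giving priority_ship, pick_ticket.
Round 2 fires r7, giving fragile_item.
Round 3 fires r3, giving packed.
Round 4 fires r8, giving labeled.
labeled first appears in round 4.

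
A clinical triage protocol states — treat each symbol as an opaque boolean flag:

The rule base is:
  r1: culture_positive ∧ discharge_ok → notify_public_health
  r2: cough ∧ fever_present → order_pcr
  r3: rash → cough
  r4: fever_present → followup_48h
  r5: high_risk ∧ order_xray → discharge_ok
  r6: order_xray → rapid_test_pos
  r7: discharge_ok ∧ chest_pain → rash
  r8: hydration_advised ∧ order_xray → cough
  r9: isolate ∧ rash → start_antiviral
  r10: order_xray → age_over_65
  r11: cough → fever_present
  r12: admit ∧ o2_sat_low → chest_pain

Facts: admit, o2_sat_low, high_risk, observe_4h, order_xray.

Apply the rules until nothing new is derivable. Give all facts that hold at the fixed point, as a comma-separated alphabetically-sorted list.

admit, age_over_65, chest_pain, cough, discharge_ok, fever_present, followup_48h, high_risk, o2_sat_low, observe_4h, order_pcr, order_xray, rapid_test_pos, rash

Round 1: r5 [high_risk ∧ order_xray → discharge_ok]; r6 [order_xray → rapid_test_pos]; r10 [order_xray → age_over_65]; r12 [admit ∧ o2_sat_low → chest_pain]. Adds discharge_ok, rapid_test_pos, age_over_65, chest_pain.
Round 2: r7 [discharge_ok ∧ chest_pain → rash]. Adds rash.
Round 3: r3 [rash → cough]. Adds cough.
Round 4: r11 [cough → fever_present]. Adds fever_present.
Round 5: r2 [cough ∧ fever_present → order_pcr]; r4 [fever_present → followup_48h]. Adds order_pcr, followup_48h.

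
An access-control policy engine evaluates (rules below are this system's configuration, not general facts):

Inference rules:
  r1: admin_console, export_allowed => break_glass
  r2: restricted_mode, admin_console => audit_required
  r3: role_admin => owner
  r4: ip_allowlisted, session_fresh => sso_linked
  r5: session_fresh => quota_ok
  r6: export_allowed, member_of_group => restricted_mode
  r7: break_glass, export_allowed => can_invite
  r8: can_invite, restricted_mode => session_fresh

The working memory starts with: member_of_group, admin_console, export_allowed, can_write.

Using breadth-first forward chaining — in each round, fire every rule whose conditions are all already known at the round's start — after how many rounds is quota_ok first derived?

Round 1 — r1, r6, derive break_glass, restricted_mode.
Round 2 — r2, r7, derive audit_required, can_invite.
Round 3 — r8, derive session_fresh.
Round 4 — r5, derive quota_ok.
quota_ok first appears in round 4.

4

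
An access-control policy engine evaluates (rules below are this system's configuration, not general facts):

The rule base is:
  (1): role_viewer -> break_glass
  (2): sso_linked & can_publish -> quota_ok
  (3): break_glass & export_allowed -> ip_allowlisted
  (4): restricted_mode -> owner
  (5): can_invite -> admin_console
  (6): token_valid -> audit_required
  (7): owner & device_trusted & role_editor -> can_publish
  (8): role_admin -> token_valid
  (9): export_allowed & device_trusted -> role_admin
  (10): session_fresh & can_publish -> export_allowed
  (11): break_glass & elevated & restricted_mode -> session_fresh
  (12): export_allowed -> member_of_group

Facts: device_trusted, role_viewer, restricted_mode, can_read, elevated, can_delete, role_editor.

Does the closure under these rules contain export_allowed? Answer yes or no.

yes

[1] (1) [role_viewer -> break_glass]; (4) [restricted_mode -> owner]. ⇒ new: break_glass, owner.
[2] (7) [owner & device_trusted & role_editor -> can_publish]; (11) [break_glass & elevated & restricted_mode -> session_fresh]. ⇒ new: can_publish, session_fresh.
[3] (10) [session_fresh & can_publish -> export_allowed]. ⇒ new: export_allowed.
[4] (3) [break_glass & export_allowed -> ip_allowlisted]; (9) [export_allowed & device_trusted -> role_admin]; (12) [export_allowed -> member_of_group]. ⇒ new: ip_allowlisted, role_admin, member_of_group.
[5] (8) [role_admin -> token_valid]. ⇒ new: token_valid.
[6] (6) [token_valid -> audit_required]. ⇒ new: audit_required.
export_allowed appears in round 3, so it is derivable.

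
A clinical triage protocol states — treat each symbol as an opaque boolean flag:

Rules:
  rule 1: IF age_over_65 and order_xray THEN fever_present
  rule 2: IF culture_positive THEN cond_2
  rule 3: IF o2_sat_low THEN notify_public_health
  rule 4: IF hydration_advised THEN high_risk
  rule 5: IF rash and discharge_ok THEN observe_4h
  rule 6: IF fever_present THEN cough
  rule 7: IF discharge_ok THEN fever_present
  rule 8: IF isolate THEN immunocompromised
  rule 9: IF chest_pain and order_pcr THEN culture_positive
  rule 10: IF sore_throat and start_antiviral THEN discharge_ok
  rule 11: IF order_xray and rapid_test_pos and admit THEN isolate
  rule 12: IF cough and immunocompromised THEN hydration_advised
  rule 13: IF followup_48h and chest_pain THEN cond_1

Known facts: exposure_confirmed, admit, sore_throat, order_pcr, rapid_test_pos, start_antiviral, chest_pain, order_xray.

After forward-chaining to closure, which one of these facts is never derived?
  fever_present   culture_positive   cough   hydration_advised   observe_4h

Round 1 fires rule 9, rule 10, rule 11, giving culture_positive, discharge_ok, isolate.
Round 2 fires rule 2, rule 7, rule 8, giving cond_2, fever_present, immunocompromised.
Round 3 fires rule 6, giving cough.
Round 4 fires rule 12, giving hydration_advised.
Round 5 fires rule 4, giving high_risk.
Derived: cough (round 3), hydration_advised (round 4), culture_positive (round 1), fever_present (round 2). observe_4h never appears in any round.

observe_4h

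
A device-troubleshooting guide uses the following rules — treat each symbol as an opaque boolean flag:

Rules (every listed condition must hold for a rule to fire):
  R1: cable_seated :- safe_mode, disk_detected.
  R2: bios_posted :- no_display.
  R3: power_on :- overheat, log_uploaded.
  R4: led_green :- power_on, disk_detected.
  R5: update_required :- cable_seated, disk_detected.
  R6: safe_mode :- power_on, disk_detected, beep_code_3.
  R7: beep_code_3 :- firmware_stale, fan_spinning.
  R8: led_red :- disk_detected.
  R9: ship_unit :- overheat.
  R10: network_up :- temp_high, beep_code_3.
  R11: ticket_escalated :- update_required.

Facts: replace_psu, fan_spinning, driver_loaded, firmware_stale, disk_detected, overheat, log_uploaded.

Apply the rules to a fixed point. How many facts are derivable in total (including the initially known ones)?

16

Round 1: R3 [power_on :- overheat, log_uploaded.]; R7 [beep_code_3 :- firmware_stale, fan_spinning.]; R8 [led_red :- disk_detected.]; R9 [ship_unit :- overheat.]. Adds power_on, beep_code_3, led_red, ship_unit.
Round 2: R4 [led_green :- power_on, disk_detected.]; R6 [safe_mode :- power_on, disk_detected, beep_code_3.]. Adds led_green, safe_mode.
Round 3: R1 [cable_seated :- safe_mode, disk_detected.]. Adds cable_seated.
Round 4: R5 [update_required :- cable_seated, disk_detected.]. Adds update_required.
Round 5: R11 [ticket_escalated :- update_required.]. Adds ticket_escalated.
Closure: {beep_code_3, cable_seated, disk_detected, driver_loaded, fan_spinning, firmware_stale, led_green, led_red, log_uploaded, overheat, power_on, replace_psu, safe_mode, ship_unit, ticket_escalated, update_required} — 16 facts.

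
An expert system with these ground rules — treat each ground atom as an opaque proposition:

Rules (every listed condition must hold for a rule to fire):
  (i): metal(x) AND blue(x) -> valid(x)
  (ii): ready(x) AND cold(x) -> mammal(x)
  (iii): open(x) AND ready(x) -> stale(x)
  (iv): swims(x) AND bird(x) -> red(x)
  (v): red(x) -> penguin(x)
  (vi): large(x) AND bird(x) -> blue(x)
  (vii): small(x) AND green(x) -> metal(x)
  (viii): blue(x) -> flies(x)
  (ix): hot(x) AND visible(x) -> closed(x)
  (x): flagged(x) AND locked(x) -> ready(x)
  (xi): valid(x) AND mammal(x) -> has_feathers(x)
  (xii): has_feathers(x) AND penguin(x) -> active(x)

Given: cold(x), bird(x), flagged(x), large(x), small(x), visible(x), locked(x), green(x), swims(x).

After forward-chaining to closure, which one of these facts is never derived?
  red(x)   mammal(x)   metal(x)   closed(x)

Round 1: (iv) [swims(x) AND bird(x) -> red(x)]; (vi) [large(x) AND bird(x) -> blue(x)]; (vii) [small(x) AND green(x) -> metal(x)]; (x) [flagged(x) AND locked(x) -> ready(x)]. Adds red(x), blue(x), metal(x), ready(x).
Round 2: (i) [metal(x) AND blue(x) -> valid(x)]; (ii) [ready(x) AND cold(x) -> mammal(x)]; (v) [red(x) -> penguin(x)]; (viii) [blue(x) -> flies(x)]. Adds valid(x), mammal(x), penguin(x), flies(x).
Round 3: (xi) [valid(x) AND mammal(x) -> has_feathers(x)]. Adds has_feathers(x).
Round 4: (xii) [has_feathers(x) AND penguin(x) -> active(x)]. Adds active(x).
Derived: metal(x) (round 1), red(x) (round 1), mammal(x) (round 2). closed(x) never appears in any round.

closed(x)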